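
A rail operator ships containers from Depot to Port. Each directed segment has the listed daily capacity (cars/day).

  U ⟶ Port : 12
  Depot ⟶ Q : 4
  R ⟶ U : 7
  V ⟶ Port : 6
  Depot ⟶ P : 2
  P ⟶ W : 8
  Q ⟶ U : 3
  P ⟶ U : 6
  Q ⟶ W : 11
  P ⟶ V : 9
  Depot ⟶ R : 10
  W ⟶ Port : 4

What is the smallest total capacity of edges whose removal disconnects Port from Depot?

13

Augment Depot→P→U→Port: bottleneck 2, flow now 2.
Augment Depot→Q→U→Port: bottleneck 3, flow now 5.
Augment Depot→Q→W→Port: bottleneck 1, flow now 6.
Augment Depot→R→U→Port: bottleneck 7, flow now 13.
No augmenting path remains; maximum flow = 13.
By max-flow min-cut, the minimum cut capacity equals the max flow.
In the residual graph, reachable from Depot: {Depot, R}.
Min-cut edges: Depot→P (2), Depot→Q (4), R→U (7); capacity 2 + 4 + 7 = 13.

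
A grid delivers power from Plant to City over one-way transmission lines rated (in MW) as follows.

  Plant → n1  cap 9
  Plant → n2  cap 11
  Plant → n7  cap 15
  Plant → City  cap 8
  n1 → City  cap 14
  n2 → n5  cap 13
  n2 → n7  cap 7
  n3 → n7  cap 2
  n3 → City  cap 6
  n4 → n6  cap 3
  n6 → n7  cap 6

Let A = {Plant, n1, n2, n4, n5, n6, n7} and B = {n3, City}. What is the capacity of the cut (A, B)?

22

Edges leaving {Plant, n1, n2, n4, n5, n6, n7}: Plant→City (8), n1→City (14).
Cut capacity = 8 + 14 = 22.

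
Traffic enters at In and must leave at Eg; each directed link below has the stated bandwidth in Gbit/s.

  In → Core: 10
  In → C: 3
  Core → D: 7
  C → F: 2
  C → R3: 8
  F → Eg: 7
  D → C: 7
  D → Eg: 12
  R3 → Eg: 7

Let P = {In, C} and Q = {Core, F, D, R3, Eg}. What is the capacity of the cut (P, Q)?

Edges leaving {In, C}: In→Core (10), C→F (2), C→R3 (8).
Cut capacity = 10 + 2 + 8 = 20.

20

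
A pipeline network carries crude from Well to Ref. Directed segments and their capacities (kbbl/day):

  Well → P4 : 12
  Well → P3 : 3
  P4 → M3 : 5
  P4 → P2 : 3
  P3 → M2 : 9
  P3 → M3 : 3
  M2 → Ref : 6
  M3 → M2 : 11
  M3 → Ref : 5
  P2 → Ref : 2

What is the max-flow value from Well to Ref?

10

Augment Well→P4→M3→Ref: bottleneck 5, flow now 5.
Augment Well→P4→P2→Ref: bottleneck 2, flow now 7.
Augment Well→P3→M2→Ref: bottleneck 3, flow now 10.
No augmenting path remains; maximum flow = 10.
In the residual graph, reachable from Well: {Well, P4, P2}.
Min-cut edges: Well→P3 (3), P4→M3 (5), P2→Ref (2); capacity 3 + 5 + 2 = 10.
This cut is saturated, so no flow can exceed 10.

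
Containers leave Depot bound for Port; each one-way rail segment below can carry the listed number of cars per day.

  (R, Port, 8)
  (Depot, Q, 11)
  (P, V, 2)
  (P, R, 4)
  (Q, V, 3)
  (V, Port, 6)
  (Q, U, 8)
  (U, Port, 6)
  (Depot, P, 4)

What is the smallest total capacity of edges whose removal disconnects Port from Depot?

Augment Depot→P→R→Port: bottleneck 4, flow now 4.
Augment Depot→Q→U→Port: bottleneck 6, flow now 10.
Augment Depot→Q→V→Port: bottleneck 3, flow now 13.
No augmenting path remains; maximum flow = 13.
By max-flow min-cut, the minimum cut capacity equals the max flow.
In the residual graph, reachable from Depot: {Depot, Q, U}.
Min-cut edges: Depot→P (4), Q→V (3), U→Port (6); capacity 4 + 3 + 6 = 13.

13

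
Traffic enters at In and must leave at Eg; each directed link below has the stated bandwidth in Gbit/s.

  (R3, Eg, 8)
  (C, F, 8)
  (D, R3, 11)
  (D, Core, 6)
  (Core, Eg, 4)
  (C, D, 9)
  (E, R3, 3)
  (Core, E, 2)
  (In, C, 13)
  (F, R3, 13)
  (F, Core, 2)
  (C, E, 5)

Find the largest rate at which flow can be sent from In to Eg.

Augment In→C→E→R3→Eg: bottleneck 3, flow now 3.
Augment In→C→F→R3→Eg: bottleneck 5, flow now 8.
Augment In→C→F→Core→Eg: bottleneck 2, flow now 10.
Augment In→C→D→Core→Eg: bottleneck 2, flow now 12.
No augmenting path remains; maximum flow = 12.
In the residual graph, reachable from In: {In, C, E, F, D, R3, Core}.
Min-cut edges: R3→Eg (8), Core→Eg (4); capacity 8 + 4 = 12.
This cut is saturated, so no flow can exceed 12.

12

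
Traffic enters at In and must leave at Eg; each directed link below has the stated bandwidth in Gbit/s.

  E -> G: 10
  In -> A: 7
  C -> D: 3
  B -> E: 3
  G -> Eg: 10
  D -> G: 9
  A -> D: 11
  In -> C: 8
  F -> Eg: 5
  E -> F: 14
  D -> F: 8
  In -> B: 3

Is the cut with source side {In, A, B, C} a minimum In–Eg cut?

Given cut capacity: 11 + 3 + 3 = 17.
Augment In→A→D→F→Eg: bottleneck 5, flow now 5.
Augment In→A→D→G→Eg: bottleneck 2, flow now 7.
Augment In→B→E→G→Eg: bottleneck 3, flow now 10.
Augment In→C→D→G→Eg: bottleneck 3, flow now 13.
No augmenting path remains; maximum flow = 13.
In the residual graph, reachable from In: {In, C}.
Min-cut edges: In→A (7), In→B (3), C→D (3); capacity 7 + 3 + 3 = 13.
Cut capacity 17 exceeds the max flow 13, so it is not minimum.

No — its capacity is 17, but the minimum cut has capacity 13.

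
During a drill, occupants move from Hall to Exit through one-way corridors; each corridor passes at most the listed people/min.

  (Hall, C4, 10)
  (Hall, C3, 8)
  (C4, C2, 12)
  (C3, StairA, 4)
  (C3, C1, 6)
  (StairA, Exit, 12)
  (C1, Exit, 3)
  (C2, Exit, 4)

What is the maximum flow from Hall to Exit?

11

Augment Hall→C4→C2→Exit: bottleneck 4, flow now 4.
Augment Hall→C3→StairA→Exit: bottleneck 4, flow now 8.
Augment Hall→C3→C1→Exit: bottleneck 3, flow now 11.
No augmenting path remains; maximum flow = 11.
In the residual graph, reachable from Hall: {Hall, C4, C3, C1, C2}.
Min-cut edges: C3→StairA (4), C1→Exit (3), C2→Exit (4); capacity 4 + 3 + 4 = 11.
This cut is saturated, so no flow can exceed 11.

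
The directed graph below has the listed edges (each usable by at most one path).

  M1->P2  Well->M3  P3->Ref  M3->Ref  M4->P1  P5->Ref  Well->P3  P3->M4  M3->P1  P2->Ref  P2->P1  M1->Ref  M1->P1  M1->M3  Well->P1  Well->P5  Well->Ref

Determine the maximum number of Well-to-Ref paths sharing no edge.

4

Assign every edge capacity 1; by Menger, the answer equals the max flow.
Path Well→Ref (+1); total 1.
Path Well→P5→Ref (+1); total 2.
Path Well→M3→Ref (+1); total 3.
Path Well→P3→Ref (+1); total 4.
No residual Well→Ref path; max flow = 4.
Certifying cut of size 4: {Well→M3, Well→P3, Well→P5, Well→Ref}.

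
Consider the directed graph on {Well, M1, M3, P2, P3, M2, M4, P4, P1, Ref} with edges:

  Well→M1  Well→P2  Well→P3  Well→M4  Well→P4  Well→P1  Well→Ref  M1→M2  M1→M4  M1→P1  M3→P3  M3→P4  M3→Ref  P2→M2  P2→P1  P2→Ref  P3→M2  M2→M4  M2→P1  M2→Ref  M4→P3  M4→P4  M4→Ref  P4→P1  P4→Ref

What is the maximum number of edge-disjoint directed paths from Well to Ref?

Assign every edge capacity 1; by Menger, the answer equals the max flow.
Path Well→Ref (+1); total 1.
Path Well→P2→Ref (+1); total 2.
Path Well→M4→Ref (+1); total 3.
Path Well→P4→Ref (+1); total 4.
Path Well→M1→M2→Ref (+1); total 5.
No residual Well→Ref path; max flow = 5.
Certifying cut of size 5: {M2→Ref, M4→Ref, P4→Ref, Well→P2, Well→Ref}.

5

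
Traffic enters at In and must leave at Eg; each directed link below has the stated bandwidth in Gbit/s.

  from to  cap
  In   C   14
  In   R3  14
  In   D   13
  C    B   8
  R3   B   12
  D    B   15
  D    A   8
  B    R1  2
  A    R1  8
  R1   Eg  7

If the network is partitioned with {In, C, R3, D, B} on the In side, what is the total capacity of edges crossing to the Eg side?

10

Edges leaving {In, C, R3, D, B}: D→A (8), B→R1 (2).
Cut capacity = 8 + 2 = 10.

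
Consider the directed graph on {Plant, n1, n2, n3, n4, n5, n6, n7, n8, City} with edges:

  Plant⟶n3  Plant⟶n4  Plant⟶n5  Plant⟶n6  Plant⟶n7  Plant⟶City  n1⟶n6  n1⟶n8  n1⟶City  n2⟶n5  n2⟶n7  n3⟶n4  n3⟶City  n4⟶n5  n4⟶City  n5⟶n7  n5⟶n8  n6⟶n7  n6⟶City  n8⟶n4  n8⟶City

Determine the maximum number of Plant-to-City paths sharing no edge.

Assign every edge capacity 1; by Menger, the answer equals the max flow.
Path Plant→City (+1); total 1.
Path Plant→n3→City (+1); total 2.
Path Plant→n4→City (+1); total 3.
Path Plant→n6→City (+1); total 4.
Path Plant→n5→n8→City (+1); total 5.
No residual Plant→City path; max flow = 5.
Certifying cut of size 5: {Plant→City, Plant→n3, Plant→n4, Plant→n5, Plant→n6}.

5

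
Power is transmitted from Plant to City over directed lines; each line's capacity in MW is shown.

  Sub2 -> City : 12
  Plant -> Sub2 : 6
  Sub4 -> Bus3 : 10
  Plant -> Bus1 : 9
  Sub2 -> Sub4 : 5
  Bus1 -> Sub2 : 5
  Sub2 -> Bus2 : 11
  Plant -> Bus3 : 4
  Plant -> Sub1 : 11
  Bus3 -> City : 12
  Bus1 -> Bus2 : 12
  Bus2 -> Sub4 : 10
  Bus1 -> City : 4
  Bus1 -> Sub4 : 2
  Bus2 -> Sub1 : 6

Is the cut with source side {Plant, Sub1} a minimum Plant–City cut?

Yes — it is a minimum cut (capacity 19).

Given cut capacity: 9 + 6 + 4 = 19.
Augment Plant→Bus1→City: bottleneck 4, flow now 4.
Augment Plant→Sub2→City: bottleneck 6, flow now 10.
Augment Plant→Bus3→City: bottleneck 4, flow now 14.
Augment Plant→Bus1→Sub2→City: bottleneck 5, flow now 19.
No augmenting path remains; maximum flow = 19.
Cut capacity 19 equals the max flow, so it is a minimum cut.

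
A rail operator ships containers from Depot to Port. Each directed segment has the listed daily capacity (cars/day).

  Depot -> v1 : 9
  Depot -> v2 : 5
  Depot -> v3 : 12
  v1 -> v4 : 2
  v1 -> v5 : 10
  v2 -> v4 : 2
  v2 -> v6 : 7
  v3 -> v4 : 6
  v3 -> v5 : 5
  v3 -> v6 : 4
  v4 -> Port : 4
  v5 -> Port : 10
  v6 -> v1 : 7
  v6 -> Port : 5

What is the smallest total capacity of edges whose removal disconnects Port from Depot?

Augment Depot→v1→v4→Port: bottleneck 2, flow now 2.
Augment Depot→v1→v5→Port: bottleneck 7, flow now 9.
Augment Depot→v2→v4→Port: bottleneck 2, flow now 11.
Augment Depot→v2→v6→Port: bottleneck 3, flow now 14.
Augment Depot→v3→v5→Port: bottleneck 3, flow now 17.
Augment Depot→v3→v6→Port: bottleneck 2, flow now 19.
No augmenting path remains; maximum flow = 19.
By max-flow min-cut, the minimum cut capacity equals the max flow.
In the residual graph, reachable from Depot: {Depot, v1, v2, v3, v4, v5, v6}.
Min-cut edges: v4→Port (4), v5→Port (10), v6→Port (5); capacity 4 + 10 + 5 = 19.

19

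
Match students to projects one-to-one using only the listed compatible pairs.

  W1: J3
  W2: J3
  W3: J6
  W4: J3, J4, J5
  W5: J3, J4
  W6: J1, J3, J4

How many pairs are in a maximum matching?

Unit-capacity flow: source→left, listed edges, right→sink; max matching = max flow.
Augmenting path W1→J3 (+1); matched 1.
Augmenting path W3→J6 (+1); matched 2.
Augmenting path W4→J4 (+1); matched 3.
Augmenting path W6→J1 (+1); matched 4.
Augmenting path W5→J4→W4→J5 (+1); matched 5.
No augmenting path remains; maximum matching = 5.
König certificate: {W3, W4, W5, W6, J3} is a vertex cover of size 5 (every listed pair touches it), so no matching can be larger.

5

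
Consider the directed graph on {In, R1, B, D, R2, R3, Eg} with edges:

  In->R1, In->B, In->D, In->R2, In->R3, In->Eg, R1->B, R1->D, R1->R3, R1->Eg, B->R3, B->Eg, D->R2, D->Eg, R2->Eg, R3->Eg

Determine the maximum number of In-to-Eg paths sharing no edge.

6

Assign every edge capacity 1; by Menger, the answer equals the max flow.
Path In→Eg (+1); total 1.
Path In→R1→Eg (+1); total 2.
Path In→B→Eg (+1); total 3.
Path In→D→Eg (+1); total 4.
Path In→R2→Eg (+1); total 5.
Path In→R3→Eg (+1); total 6.
No residual In→Eg path; max flow = 6.
Certifying cut of size 6: {In→B, In→D, In→Eg, In→R1, In→R2, In→R3}.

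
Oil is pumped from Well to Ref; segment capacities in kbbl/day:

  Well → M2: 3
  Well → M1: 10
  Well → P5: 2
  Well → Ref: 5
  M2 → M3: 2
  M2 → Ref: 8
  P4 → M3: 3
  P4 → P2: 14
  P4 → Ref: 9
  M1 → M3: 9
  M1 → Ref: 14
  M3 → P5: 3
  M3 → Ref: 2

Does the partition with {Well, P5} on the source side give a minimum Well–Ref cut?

Given cut capacity: 3 + 10 + 5 = 18.
Augment Well→Ref: bottleneck 5, flow now 5.
Augment Well→M2→Ref: bottleneck 3, flow now 8.
Augment Well→M1→Ref: bottleneck 10, flow now 18.
No augmenting path remains; maximum flow = 18.
Cut capacity 18 equals the max flow, so it is a minimum cut.

Yes — it is a minimum cut (capacity 18).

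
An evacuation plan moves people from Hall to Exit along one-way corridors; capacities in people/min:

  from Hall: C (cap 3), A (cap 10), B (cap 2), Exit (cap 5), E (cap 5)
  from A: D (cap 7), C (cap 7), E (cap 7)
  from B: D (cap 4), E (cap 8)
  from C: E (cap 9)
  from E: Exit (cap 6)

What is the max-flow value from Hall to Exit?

11

Augment Hall→Exit: bottleneck 5, flow now 5.
Augment Hall→E→Exit: bottleneck 5, flow now 10.
Augment Hall→A→E→Exit: bottleneck 1, flow now 11.
No augmenting path remains; maximum flow = 11.
In the residual graph, reachable from Hall: {Hall, A, B, C, D, E}.
Min-cut edges: Hall→Exit (5), E→Exit (6); capacity 5 + 6 = 11.
This cut is saturated, so no flow can exceed 11.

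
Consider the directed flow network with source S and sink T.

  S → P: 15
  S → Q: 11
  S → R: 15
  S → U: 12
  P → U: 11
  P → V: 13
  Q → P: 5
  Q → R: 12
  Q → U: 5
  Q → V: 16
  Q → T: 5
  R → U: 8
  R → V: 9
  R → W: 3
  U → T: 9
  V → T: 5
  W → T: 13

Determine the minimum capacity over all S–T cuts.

Augment S→Q→T: bottleneck 5, flow now 5.
Augment S→U→T: bottleneck 9, flow now 14.
Augment S→P→V→T: bottleneck 5, flow now 19.
Augment S→R→W→T: bottleneck 3, flow now 22.
No augmenting path remains; maximum flow = 22.
By max-flow min-cut, the minimum cut capacity equals the max flow.
In the residual graph, reachable from S: {S, P, Q, R, U, V}.
Min-cut edges: Q→T (5), R→W (3), U→T (9), V→T (5); capacity 5 + 3 + 9 + 5 = 22.

22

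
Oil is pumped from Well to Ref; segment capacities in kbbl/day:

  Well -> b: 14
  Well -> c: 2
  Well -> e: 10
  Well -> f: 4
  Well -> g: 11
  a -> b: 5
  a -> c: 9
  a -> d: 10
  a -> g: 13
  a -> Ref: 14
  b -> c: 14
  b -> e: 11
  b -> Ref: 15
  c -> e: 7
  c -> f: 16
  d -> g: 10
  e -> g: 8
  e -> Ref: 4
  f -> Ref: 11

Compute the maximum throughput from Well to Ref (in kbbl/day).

24

Augment Well→b→Ref: bottleneck 14, flow now 14.
Augment Well→e→Ref: bottleneck 4, flow now 18.
Augment Well→f→Ref: bottleneck 4, flow now 22.
Augment Well→c→f→Ref: bottleneck 2, flow now 24.
No augmenting path remains; maximum flow = 24.
In the residual graph, reachable from Well: {Well, e, g}.
Min-cut edges: Well→b (14), Well→c (2), Well→f (4), e→Ref (4); capacity 14 + 2 + 4 + 4 = 24.
This cut is saturated, so no flow can exceed 24.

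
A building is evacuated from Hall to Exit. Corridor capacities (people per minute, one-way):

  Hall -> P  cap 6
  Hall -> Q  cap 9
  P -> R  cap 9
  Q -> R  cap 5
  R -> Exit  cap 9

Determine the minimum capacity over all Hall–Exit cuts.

9

Augment Hall→P→R→Exit: bottleneck 6, flow now 6.
Augment Hall→Q→R→Exit: bottleneck 3, flow now 9.
No augmenting path remains; maximum flow = 9.
By max-flow min-cut, the minimum cut capacity equals the max flow.
In the residual graph, reachable from Hall: {Hall, P, Q, R}.
Min-cut edges: R→Exit (9); capacity 9 = 9.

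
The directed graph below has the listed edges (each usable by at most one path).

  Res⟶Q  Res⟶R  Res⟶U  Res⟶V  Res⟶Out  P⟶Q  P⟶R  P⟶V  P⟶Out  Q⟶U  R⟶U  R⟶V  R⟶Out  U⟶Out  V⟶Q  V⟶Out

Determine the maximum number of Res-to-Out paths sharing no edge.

4

Assign every edge capacity 1; by Menger, the answer equals the max flow.
Path Res→Out (+1); total 1.
Path Res→R→Out (+1); total 2.
Path Res→U→Out (+1); total 3.
Path Res→V→Out (+1); total 4.
No residual Res→Out path; max flow = 4.
Certifying cut of size 4: {Res→Out, Res→R, Res→V, U→Out}.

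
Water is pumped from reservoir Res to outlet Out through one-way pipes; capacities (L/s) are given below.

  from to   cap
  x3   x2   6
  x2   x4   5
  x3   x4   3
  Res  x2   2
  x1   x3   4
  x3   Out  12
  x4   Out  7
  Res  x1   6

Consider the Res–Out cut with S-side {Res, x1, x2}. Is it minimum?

Given cut capacity: 4 + 5 = 9.
Augment Res→x1→x3→Out: bottleneck 4, flow now 4.
Augment Res→x2→x4→Out: bottleneck 2, flow now 6.
No augmenting path remains; maximum flow = 6.
In the residual graph, reachable from Res: {Res, x1}.
Min-cut edges: Res→x2 (2), x1→x3 (4); capacity 2 + 4 = 6.
Cut capacity 9 exceeds the max flow 6, so it is not minimum.

No — its capacity is 9, but the minimum cut has capacity 6.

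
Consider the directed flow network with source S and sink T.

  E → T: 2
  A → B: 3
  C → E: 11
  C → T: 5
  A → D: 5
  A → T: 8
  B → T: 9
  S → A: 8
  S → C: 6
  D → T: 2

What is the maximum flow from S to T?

14

Augment S→A→T: bottleneck 8, flow now 8.
Augment S→C→T: bottleneck 5, flow now 13.
Augment S→C→E→T: bottleneck 1, flow now 14.
No augmenting path remains; maximum flow = 14.
In the residual graph, reachable from S: {S}.
Min-cut edges: S→A (8), S→C (6); capacity 8 + 6 = 14.
This cut is saturated, so no flow can exceed 14.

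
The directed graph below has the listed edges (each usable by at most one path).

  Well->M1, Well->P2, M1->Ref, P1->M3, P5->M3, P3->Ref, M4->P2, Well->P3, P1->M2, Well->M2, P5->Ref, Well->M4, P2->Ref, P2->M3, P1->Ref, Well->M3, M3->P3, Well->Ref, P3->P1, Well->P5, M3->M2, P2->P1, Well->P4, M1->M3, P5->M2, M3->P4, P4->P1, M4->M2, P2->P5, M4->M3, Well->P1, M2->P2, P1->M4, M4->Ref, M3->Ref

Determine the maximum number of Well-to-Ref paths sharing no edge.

Assign every edge capacity 1; by Menger, the answer equals the max flow.
Path Well→Ref (+1); total 1.
Path Well→M1→Ref (+1); total 2.
Path Well→P5→Ref (+1); total 3.
Path Well→M4→Ref (+1); total 4.
Path Well→P2→Ref (+1); total 5.
Path Well→M3→Ref (+1); total 6.
Path Well→P1→Ref (+1); total 7.
Path Well→P3→Ref (+1); total 8.
No residual Well→Ref path; max flow = 8.
Certifying cut of size 8: {M3→Ref, M4→Ref, P1→Ref, P2→Ref, P3→Ref, P5→Ref, Well→M1, Well→Ref}.

8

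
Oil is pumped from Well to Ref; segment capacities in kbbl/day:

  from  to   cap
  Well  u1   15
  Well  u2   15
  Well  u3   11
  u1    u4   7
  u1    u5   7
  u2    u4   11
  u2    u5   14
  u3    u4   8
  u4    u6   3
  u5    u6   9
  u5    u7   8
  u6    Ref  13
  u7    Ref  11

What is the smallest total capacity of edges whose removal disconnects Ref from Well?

20

Augment Well→u1→u4→u6→Ref: bottleneck 3, flow now 3.
Augment Well→u1→u5→u6→Ref: bottleneck 7, flow now 10.
Augment Well→u2→u5→u6→Ref: bottleneck 2, flow now 12.
Augment Well→u2→u5→u7→Ref: bottleneck 8, flow now 20.
No augmenting path remains; maximum flow = 20.
By max-flow min-cut, the minimum cut capacity equals the max flow.
In the residual graph, reachable from Well: {Well, u1, u2, u3, u4, u5}.
Min-cut edges: u4→u6 (3), u5→u6 (9), u5→u7 (8); capacity 3 + 9 + 8 = 20.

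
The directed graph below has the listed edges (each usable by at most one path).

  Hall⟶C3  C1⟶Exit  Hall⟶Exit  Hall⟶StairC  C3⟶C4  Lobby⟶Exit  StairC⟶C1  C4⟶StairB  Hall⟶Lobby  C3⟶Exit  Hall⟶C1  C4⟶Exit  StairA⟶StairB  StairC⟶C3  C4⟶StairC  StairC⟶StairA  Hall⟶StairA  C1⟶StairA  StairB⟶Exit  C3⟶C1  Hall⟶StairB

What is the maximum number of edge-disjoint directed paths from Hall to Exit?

6

Assign every edge capacity 1; by Menger, the answer equals the max flow.
Path Hall→Exit (+1); total 1.
Path Hall→Lobby→Exit (+1); total 2.
Path Hall→C3→Exit (+1); total 3.
Path Hall→C1→Exit (+1); total 4.
Path Hall→StairB→Exit (+1); total 5.
Path Hall→StairC→C3→C4→Exit (+1); total 6.
No residual Hall→Exit path; max flow = 6.
Certifying cut of size 6: {Hall→C1, Hall→C3, Hall→Exit, Hall→Lobby, Hall→StairC, StairB→Exit}.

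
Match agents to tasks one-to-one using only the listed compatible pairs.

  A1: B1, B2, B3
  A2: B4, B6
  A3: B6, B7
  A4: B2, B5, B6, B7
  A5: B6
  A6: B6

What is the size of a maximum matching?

5

Unit-capacity flow: source→left, listed edges, right→sink; max matching = max flow.
Augmenting path A1→B1 (+1); matched 1.
Augmenting path A2→B4 (+1); matched 2.
Augmenting path A3→B6 (+1); matched 3.
Augmenting path A4→B2 (+1); matched 4.
Augmenting path A5→B6→A3→B7 (+1); matched 5.
No augmenting path remains; maximum matching = 5.
König certificate: {A1, A2, A3, A4, B6} is a vertex cover of size 5 (every listed pair touches it), so no matching can be larger.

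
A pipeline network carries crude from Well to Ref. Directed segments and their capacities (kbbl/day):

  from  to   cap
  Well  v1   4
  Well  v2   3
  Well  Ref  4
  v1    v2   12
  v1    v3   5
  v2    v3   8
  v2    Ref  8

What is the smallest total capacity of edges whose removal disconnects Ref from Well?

Augment Well→Ref: bottleneck 4, flow now 4.
Augment Well→v2→Ref: bottleneck 3, flow now 7.
Augment Well→v1→v2→Ref: bottleneck 4, flow now 11.
No augmenting path remains; maximum flow = 11.
By max-flow min-cut, the minimum cut capacity equals the max flow.
In the residual graph, reachable from Well: {Well}.
Min-cut edges: Well→v1 (4), Well→v2 (3), Well→Ref (4); capacity 4 + 3 + 4 = 11.

11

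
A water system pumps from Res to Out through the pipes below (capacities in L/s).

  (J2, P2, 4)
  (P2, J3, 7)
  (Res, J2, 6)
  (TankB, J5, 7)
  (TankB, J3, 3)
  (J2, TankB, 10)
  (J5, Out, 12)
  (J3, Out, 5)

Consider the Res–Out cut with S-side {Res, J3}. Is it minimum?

No — its capacity is 11, but the minimum cut has capacity 6.

Given cut capacity: 6 + 5 = 11.
Augment Res→J2→P2→J3→Out: bottleneck 4, flow now 4.
Augment Res→J2→TankB→J3→Out: bottleneck 1, flow now 5.
Augment Res→J2→TankB→J5→Out: bottleneck 1, flow now 6.
No augmenting path remains; maximum flow = 6.
In the residual graph, reachable from Res: {Res}.
Min-cut edges: Res→J2 (6); capacity 6 = 6.
Cut capacity 11 exceeds the max flow 6, so it is not minimum.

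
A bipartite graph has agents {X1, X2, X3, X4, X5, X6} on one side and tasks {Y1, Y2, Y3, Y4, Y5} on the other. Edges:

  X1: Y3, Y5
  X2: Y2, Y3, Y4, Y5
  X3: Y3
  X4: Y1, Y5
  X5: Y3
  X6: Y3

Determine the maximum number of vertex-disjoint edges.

4

Unit-capacity flow: source→left, listed edges, right→sink; max matching = max flow.
Augmenting path X1→Y3 (+1); matched 1.
Augmenting path X2→Y2 (+1); matched 2.
Augmenting path X4→Y1 (+1); matched 3.
Augmenting path X3→Y3→X1→Y5 (+1); matched 4.
No augmenting path remains; maximum matching = 4.
König certificate: {X1, X2, X4, Y3} is a vertex cover of size 4 (every listed pair touches it), so no matching can be larger.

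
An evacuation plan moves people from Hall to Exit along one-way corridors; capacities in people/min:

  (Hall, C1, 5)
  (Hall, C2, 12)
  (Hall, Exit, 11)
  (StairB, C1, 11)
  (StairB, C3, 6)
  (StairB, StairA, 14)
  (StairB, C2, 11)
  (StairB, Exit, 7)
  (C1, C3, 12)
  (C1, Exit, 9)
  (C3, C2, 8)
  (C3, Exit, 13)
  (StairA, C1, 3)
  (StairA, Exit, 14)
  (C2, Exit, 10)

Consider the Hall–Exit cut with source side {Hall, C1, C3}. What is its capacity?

Edges leaving {Hall, C1, C3}: Hall→C2 (12), Hall→Exit (11), C1→Exit (9), C3→C2 (8), C3→Exit (13).
Cut capacity = 12 + 11 + 9 + 8 + 13 = 53.

53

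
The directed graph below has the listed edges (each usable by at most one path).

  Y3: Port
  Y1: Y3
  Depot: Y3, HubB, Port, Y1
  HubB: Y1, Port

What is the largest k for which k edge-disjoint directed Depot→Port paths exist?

3

Assign every edge capacity 1; by Menger, the answer equals the max flow.
Path Depot→Port (+1); total 1.
Path Depot→HubB→Port (+1); total 2.
Path Depot→Y3→Port (+1); total 3.
No residual Depot→Port path; max flow = 3.
Certifying cut of size 3: {Depot→HubB, Depot→Port, Y3→Port}.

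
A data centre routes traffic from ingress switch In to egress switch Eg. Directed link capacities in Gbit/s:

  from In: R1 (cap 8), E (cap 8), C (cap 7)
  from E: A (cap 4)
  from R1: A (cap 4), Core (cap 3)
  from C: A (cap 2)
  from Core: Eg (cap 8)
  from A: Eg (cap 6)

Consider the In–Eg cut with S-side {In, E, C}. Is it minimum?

No — its capacity is 14, but the minimum cut has capacity 9.

Given cut capacity: 8 + 4 + 2 = 14.
Augment In→E→A→Eg: bottleneck 4, flow now 4.
Augment In→R1→Core→Eg: bottleneck 3, flow now 7.
Augment In→R1→A→Eg: bottleneck 2, flow now 9.
No augmenting path remains; maximum flow = 9.
In the residual graph, reachable from In: {In, E, R1, C, A}.
Min-cut edges: R1→Core (3), A→Eg (6); capacity 3 + 6 = 9.
Cut capacity 14 exceeds the max flow 9, so it is not minimum.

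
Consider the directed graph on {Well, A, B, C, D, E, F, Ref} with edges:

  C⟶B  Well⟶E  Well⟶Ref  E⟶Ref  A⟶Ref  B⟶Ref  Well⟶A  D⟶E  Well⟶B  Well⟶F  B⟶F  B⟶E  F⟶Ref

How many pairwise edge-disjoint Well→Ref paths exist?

Assign every edge capacity 1; by Menger, the answer equals the max flow.
Path Well→Ref (+1); total 1.
Path Well→A→Ref (+1); total 2.
Path Well→B→Ref (+1); total 3.
Path Well→E→Ref (+1); total 4.
Path Well→F→Ref (+1); total 5.
No residual Well→Ref path; max flow = 5.
Certifying cut of size 5: {Well→A, Well→B, Well→E, Well→F, Well→Ref}.

5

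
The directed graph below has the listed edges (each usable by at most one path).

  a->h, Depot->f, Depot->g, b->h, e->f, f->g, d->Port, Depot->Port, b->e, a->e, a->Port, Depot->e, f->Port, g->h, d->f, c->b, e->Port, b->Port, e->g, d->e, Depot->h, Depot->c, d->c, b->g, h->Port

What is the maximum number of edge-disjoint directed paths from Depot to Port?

Assign every edge capacity 1; by Menger, the answer equals the max flow.
Path Depot→Port (+1); total 1.
Path Depot→e→Port (+1); total 2.
Path Depot→f→Port (+1); total 3.
Path Depot→h→Port (+1); total 4.
Path Depot→c→b→Port (+1); total 5.
No residual Depot→Port path; max flow = 5.
Certifying cut of size 5: {Depot→Port, Depot→c, Depot→e, Depot→f, h→Port}.

5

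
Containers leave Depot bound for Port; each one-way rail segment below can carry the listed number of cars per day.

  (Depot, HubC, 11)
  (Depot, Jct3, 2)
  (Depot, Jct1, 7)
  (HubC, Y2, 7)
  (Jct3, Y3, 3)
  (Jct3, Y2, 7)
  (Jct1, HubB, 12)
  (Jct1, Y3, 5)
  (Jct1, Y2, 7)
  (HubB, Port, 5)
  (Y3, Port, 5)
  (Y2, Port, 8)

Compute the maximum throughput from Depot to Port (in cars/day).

Augment Depot→HubC→Y2→Port: bottleneck 7, flow now 7.
Augment Depot→Jct3→Y3→Port: bottleneck 2, flow now 9.
Augment Depot→Jct1→HubB→Port: bottleneck 5, flow now 14.
Augment Depot→Jct1→Y3→Port: bottleneck 2, flow now 16.
No augmenting path remains; maximum flow = 16.
In the residual graph, reachable from Depot: {Depot, HubC}.
Min-cut edges: Depot→Jct3 (2), Depot→Jct1 (7), HubC→Y2 (7); capacity 2 + 7 + 7 = 16.
This cut is saturated, so no flow can exceed 16.

16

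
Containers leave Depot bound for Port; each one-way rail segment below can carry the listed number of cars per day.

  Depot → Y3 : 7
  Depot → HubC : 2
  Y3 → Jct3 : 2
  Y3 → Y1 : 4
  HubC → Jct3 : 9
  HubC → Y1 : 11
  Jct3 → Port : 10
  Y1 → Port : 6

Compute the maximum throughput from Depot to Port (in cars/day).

8

Augment Depot→Y3→Jct3→Port: bottleneck 2, flow now 2.
Augment Depot→Y3→Y1→Port: bottleneck 4, flow now 6.
Augment Depot→HubC→Jct3→Port: bottleneck 2, flow now 8.
No augmenting path remains; maximum flow = 8.
In the residual graph, reachable from Depot: {Depot, Y3}.
Min-cut edges: Depot→HubC (2), Y3→Jct3 (2), Y3→Y1 (4); capacity 2 + 2 + 4 = 8.
This cut is saturated, so no flow can exceed 8.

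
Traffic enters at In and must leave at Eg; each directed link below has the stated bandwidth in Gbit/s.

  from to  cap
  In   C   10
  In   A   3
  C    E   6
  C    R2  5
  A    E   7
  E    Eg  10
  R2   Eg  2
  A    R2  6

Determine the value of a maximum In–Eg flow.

Augment In→A→E→Eg: bottleneck 3, flow now 3.
Augment In→C→E→Eg: bottleneck 6, flow now 9.
Augment In→C→R2→Eg: bottleneck 2, flow now 11.
No augmenting path remains; maximum flow = 11.
In the residual graph, reachable from In: {In, C, R2}.
Min-cut edges: In→A (3), C→E (6), R2→Eg (2); capacity 3 + 6 + 2 = 11.
This cut is saturated, so no flow can exceed 11.

11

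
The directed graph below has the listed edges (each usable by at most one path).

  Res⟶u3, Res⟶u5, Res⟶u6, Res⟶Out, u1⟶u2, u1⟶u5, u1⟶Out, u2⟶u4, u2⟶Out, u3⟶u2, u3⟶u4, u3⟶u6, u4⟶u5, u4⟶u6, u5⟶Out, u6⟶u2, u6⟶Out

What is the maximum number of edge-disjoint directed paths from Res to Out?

4

Assign every edge capacity 1; by Menger, the answer equals the max flow.
Path Res→Out (+1); total 1.
Path Res→u5→Out (+1); total 2.
Path Res→u6→Out (+1); total 3.
Path Res→u3→u2→Out (+1); total 4.
No residual Res→Out path; max flow = 4.
Certifying cut of size 4: {Res→Out, Res→u3, Res→u5, Res→u6}.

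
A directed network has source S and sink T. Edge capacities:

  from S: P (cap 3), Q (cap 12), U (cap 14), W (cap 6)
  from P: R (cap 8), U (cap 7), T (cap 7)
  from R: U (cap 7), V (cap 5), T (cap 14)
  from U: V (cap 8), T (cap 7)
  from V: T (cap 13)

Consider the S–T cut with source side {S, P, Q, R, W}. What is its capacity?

Edges leaving {S, P, Q, R, W}: S→U (14), P→U (7), P→T (7), R→U (7), R→V (5), R→T (14).
Cut capacity = 14 + 7 + 7 + 7 + 5 + 14 = 54.

54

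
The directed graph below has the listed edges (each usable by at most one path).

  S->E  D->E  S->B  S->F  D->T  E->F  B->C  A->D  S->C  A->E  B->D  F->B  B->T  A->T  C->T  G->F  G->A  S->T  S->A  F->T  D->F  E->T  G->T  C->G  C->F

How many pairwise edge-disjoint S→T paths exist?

6

Assign every edge capacity 1; by Menger, the answer equals the max flow.
Path S→T (+1); total 1.
Path S→A→T (+1); total 2.
Path S→B→T (+1); total 3.
Path S→C→T (+1); total 4.
Path S→E→T (+1); total 5.
Path S→F→T (+1); total 6.
No residual S→T path; max flow = 6.
Certifying cut of size 6: {S→A, S→B, S→C, S→E, S→F, S→T}.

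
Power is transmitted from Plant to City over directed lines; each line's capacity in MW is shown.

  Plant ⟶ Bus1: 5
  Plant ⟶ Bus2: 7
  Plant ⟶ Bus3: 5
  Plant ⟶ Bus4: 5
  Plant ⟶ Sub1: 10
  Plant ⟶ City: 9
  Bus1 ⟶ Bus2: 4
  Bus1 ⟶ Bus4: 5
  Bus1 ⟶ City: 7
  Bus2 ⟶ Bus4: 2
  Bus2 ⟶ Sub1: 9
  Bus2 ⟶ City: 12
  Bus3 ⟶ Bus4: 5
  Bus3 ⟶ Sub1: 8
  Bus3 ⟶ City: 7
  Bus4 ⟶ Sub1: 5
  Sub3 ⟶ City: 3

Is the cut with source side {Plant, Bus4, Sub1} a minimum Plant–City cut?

Given cut capacity: 5 + 7 + 5 + 9 = 26.
Augment Plant→City: bottleneck 9, flow now 9.
Augment Plant→Bus1→City: bottleneck 5, flow now 14.
Augment Plant→Bus2→City: bottleneck 7, flow now 21.
Augment Plant→Bus3→City: bottleneck 5, flow now 26.
No augmenting path remains; maximum flow = 26.
Cut capacity 26 equals the max flow, so it is a minimum cut.

Yes — it is a minimum cut (capacity 26).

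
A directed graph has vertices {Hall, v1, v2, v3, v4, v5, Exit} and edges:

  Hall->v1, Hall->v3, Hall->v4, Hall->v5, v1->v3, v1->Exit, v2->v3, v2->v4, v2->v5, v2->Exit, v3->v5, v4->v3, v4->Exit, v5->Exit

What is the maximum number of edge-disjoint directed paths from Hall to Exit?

Assign every edge capacity 1; by Menger, the answer equals the max flow.
Path Hall→v1→Exit (+1); total 1.
Path Hall→v4→Exit (+1); total 2.
Path Hall→v5→Exit (+1); total 3.
No residual Hall→Exit path; max flow = 3.
Certifying cut of size 3: {Hall→v1, Hall→v4, v5→Exit}.

3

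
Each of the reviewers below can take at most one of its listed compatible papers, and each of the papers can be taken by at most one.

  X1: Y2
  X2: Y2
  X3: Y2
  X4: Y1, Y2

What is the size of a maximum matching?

2

Unit-capacity flow: source→left, listed edges, right→sink; max matching = max flow.
Augmenting path X1→Y2 (+1); matched 1.
Augmenting path X4→Y1 (+1); matched 2.
No augmenting path remains; maximum matching = 2.
König certificate: {X4, Y2} is a vertex cover of size 2 (every listed pair touches it), so no matching can be larger.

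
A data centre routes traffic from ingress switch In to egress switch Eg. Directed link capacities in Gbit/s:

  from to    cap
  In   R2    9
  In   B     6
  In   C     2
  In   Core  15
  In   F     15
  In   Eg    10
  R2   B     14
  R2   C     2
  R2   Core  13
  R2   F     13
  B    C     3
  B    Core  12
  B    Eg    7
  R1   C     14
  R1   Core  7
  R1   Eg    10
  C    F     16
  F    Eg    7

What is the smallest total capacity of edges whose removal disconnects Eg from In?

24

Augment In→Eg: bottleneck 10, flow now 10.
Augment In→B→Eg: bottleneck 6, flow now 16.
Augment In→F→Eg: bottleneck 7, flow now 23.
Augment In→R2→B→Eg: bottleneck 1, flow now 24.
No augmenting path remains; maximum flow = 24.
By max-flow min-cut, the minimum cut capacity equals the max flow.
In the residual graph, reachable from In: {In, R2, B, C, Core, F}.
Min-cut edges: In→Eg (10), B→Eg (7), F→Eg (7); capacity 10 + 7 + 7 = 24.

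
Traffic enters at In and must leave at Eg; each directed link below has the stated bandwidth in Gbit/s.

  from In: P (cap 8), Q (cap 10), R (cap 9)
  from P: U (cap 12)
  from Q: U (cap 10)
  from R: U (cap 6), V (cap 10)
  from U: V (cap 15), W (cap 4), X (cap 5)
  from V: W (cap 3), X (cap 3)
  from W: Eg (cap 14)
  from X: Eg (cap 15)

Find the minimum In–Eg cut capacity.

15

Augment In→P→U→W→Eg: bottleneck 4, flow now 4.
Augment In→P→U→X→Eg: bottleneck 4, flow now 8.
Augment In→Q→U→X→Eg: bottleneck 1, flow now 9.
Augment In→R→V→W→Eg: bottleneck 3, flow now 12.
Augment In→R→V→X→Eg: bottleneck 3, flow now 15.
No augmenting path remains; maximum flow = 15.
By max-flow min-cut, the minimum cut capacity equals the max flow.
In the residual graph, reachable from In: {In, P, Q, R, U, V}.
Min-cut edges: U→W (4), U→X (5), V→W (3), V→X (3); capacity 4 + 5 + 3 + 3 = 15.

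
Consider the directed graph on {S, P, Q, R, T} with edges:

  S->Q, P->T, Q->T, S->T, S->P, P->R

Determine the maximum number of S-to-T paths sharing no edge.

Assign every edge capacity 1; by Menger, the answer equals the max flow.
Path S→T (+1); total 1.
Path S→P→T (+1); total 2.
Path S→Q→T (+1); total 3.
No residual S→T path; max flow = 3.
Certifying cut of size 3: {S→P, S→Q, S→T}.

3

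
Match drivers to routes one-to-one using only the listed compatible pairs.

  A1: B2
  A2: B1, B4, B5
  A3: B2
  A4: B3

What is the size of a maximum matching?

Unit-capacity flow: source→left, listed edges, right→sink; max matching = max flow.
Augmenting path A1→B2 (+1); matched 1.
Augmenting path A2→B1 (+1); matched 2.
Augmenting path A4→B3 (+1); matched 3.
No augmenting path remains; maximum matching = 3.
König certificate: {A2, A4, B2} is a vertex cover of size 3 (every listed pair touches it), so no matching can be larger.

3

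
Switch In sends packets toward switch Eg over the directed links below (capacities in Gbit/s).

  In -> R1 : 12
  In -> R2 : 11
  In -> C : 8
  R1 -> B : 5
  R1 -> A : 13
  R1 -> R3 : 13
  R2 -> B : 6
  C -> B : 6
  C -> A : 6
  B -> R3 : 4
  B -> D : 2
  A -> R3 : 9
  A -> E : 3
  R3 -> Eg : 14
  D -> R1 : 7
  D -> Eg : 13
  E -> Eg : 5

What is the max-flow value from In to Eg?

19

Augment In→R1→R3→Eg: bottleneck 12, flow now 12.
Augment In→R2→B→R3→Eg: bottleneck 2, flow now 14.
Augment In→R2→B→D→Eg: bottleneck 2, flow now 16.
Augment In→C→A→E→Eg: bottleneck 3, flow now 19.
No augmenting path remains; maximum flow = 19.
In the residual graph, reachable from In: {In, R1, R2, C, B, A, R3}.
Min-cut edges: B→D (2), A→E (3), R3→Eg (14); capacity 2 + 3 + 14 = 19.
This cut is saturated, so no flow can exceed 19.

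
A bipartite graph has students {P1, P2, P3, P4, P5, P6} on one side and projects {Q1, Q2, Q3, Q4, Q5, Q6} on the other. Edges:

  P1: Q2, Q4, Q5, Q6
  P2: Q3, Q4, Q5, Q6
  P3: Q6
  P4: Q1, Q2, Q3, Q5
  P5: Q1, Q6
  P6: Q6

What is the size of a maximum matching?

5

Unit-capacity flow: source→left, listed edges, right→sink; max matching = max flow.
Augmenting path P1→Q2 (+1); matched 1.
Augmenting path P2→Q3 (+1); matched 2.
Augmenting path P3→Q6 (+1); matched 3.
Augmenting path P4→Q1 (+1); matched 4.
Augmenting path P5→Q1→P4→Q5 (+1); matched 5.
No augmenting path remains; maximum matching = 5.
König certificate: {P1, P2, P4, P5, Q6} is a vertex cover of size 5 (every listed pair touches it), so no matching can be larger.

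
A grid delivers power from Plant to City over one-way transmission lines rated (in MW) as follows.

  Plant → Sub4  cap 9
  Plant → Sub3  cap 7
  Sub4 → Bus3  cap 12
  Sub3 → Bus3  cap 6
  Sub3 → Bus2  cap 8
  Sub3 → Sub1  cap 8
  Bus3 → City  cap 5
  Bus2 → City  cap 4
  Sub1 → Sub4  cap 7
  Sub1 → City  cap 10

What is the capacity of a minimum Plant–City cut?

Augment Plant→Sub4→Bus3→City: bottleneck 5, flow now 5.
Augment Plant→Sub3→Bus2→City: bottleneck 4, flow now 9.
Augment Plant→Sub3→Sub1→City: bottleneck 3, flow now 12.
No augmenting path remains; maximum flow = 12.
By max-flow min-cut, the minimum cut capacity equals the max flow.
In the residual graph, reachable from Plant: {Plant, Sub4, Bus3}.
Min-cut edges: Plant→Sub3 (7), Bus3→City (5); capacity 7 + 5 = 12.

12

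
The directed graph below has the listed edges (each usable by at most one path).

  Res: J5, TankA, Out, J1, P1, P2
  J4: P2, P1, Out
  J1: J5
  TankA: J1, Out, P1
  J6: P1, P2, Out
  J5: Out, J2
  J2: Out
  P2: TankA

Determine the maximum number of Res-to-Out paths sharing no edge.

4

Assign every edge capacity 1; by Menger, the answer equals the max flow.
Path Res→Out (+1); total 1.
Path Res→J5→Out (+1); total 2.
Path Res→TankA→Out (+1); total 3.
Path Res→J1→J5→J2→Out (+1); total 4.
No residual Res→Out path; max flow = 4.
Certifying cut of size 4: {J1→J5, Res→J5, Res→Out, TankA→Out}.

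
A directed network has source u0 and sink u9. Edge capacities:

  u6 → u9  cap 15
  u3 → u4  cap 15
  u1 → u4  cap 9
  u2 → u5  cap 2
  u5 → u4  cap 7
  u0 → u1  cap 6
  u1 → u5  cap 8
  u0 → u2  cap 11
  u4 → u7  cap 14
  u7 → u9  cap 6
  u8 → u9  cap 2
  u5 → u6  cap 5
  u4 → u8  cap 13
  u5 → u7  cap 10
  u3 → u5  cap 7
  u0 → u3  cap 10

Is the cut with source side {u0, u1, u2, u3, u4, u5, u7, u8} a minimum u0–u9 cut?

Yes — it is a minimum cut (capacity 13).

Given cut capacity: 5 + 6 + 2 = 13.
Augment u0→u1→u4→u7→u9: bottleneck 6, flow now 6.
Augment u0→u2→u5→u6→u9: bottleneck 2, flow now 8.
Augment u0→u3→u4→u8→u9: bottleneck 2, flow now 10.
Augment u0→u3→u5→u6→u9: bottleneck 3, flow now 13.
No augmenting path remains; maximum flow = 13.
Cut capacity 13 equals the max flow, so it is a minimum cut.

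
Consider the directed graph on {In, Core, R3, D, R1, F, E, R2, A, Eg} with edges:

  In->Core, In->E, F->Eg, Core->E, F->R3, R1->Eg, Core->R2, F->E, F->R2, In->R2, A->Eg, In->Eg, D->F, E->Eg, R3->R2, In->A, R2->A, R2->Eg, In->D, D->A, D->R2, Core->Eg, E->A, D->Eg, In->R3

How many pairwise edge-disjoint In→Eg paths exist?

6

Assign every edge capacity 1; by Menger, the answer equals the max flow.
Path In→Eg (+1); total 1.
Path In→Core→Eg (+1); total 2.
Path In→D→Eg (+1); total 3.
Path In→E→Eg (+1); total 4.
Path In→R2→Eg (+1); total 5.
Path In→A→Eg (+1); total 6.
No residual In→Eg path; max flow = 6.
Certifying cut of size 6: {A→Eg, In→Core, In→D, In→E, In→Eg, R2→Eg}.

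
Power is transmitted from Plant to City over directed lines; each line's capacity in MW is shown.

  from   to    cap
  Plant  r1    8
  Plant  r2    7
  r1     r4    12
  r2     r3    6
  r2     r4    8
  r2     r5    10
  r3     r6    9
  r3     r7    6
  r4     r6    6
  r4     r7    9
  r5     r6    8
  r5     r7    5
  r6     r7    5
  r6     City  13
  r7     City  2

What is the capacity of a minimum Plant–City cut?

15

Augment Plant→r1→r4→r6→City: bottleneck 6, flow now 6.
Augment Plant→r1→r4→r7→City: bottleneck 2, flow now 8.
Augment Plant→r2→r3→r6→City: bottleneck 6, flow now 14.
Augment Plant→r2→r5→r6→City: bottleneck 1, flow now 15.
No augmenting path remains; maximum flow = 15.
By max-flow min-cut, the minimum cut capacity equals the max flow.
In the residual graph, reachable from Plant: {Plant}.
Min-cut edges: Plant→r1 (8), Plant→r2 (7); capacity 8 + 7 = 15.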